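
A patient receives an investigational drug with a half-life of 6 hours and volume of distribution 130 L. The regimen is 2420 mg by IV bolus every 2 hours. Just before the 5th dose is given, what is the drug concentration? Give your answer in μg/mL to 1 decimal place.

43.2 μg/mL

f = (1/2)^(τ/t½) = (1/2)^(2/6) ≈ 0.7937.
C₀ = D/Vd = 2420/130 ≈ 18.615 μg/mL.
Before the 5th dose, 4 doses have been given. Superposition: Cmin = C₀·(f + f² + … + f^4).
≈ 18.615 × (0.7937 + 0.6300 + 0.5000 + 0.3968) ≈ 18.615 × 2.3205 ≈ 43.196 μg/mL.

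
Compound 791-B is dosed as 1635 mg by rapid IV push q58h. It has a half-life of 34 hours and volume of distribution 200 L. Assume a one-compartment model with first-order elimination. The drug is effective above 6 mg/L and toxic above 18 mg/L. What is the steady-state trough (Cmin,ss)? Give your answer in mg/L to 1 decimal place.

3.6 mg/L

τ/t½ = 58/34 ≈ 1.7059, so fraction remaining f = (1/2)^(58/34) ≈ 0.3065.
Each bolus raises the concentration by D/Vd = 1635/200 ≈ 8.175 mg/L.
Steady-state trough Cmin,ss = C₀·f/(1−f) ≈ 8.175 × 0.3065/0.6935 ≈ 3.613 mg/L.
Trough 3.6 mg/L vs MEC 6 mg/L: subtherapeutic.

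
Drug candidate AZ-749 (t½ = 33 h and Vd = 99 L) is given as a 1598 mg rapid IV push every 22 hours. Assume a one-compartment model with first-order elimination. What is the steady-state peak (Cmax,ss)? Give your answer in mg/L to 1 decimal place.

43.6 mg/L

Over one 22-h interval, 22/33 ≈ 0.66667 half-lives elapse, leaving f ≈ 0.6300 of each dose.
Accumulation ratio R = 1/(1 − f) ≈ 1/0.3700 ≈ 2.7027.
Single-dose peak C₀ = D/Vd = 1598/99 ≈ 16.141 mg/L.
Steady-state peak Cmax,ss = C₀·R ≈ 16.141 × 2.7027 ≈ 43.624 mg/L.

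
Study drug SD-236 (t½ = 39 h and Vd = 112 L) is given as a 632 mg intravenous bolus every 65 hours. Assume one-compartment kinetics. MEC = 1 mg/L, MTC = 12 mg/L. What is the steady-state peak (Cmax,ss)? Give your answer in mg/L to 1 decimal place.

8.2 mg/L

τ/t½ = 65/39 ≈ 1.6667, so fraction remaining f = (1/2)^(65/39) ≈ 0.3150.
Accumulation ratio R = 1/(1 − f) ≈ 1/0.6850 ≈ 1.4599.
Single-dose peak C₀ = D/Vd = 632/112 ≈ 5.643 mg/L.
Steady-state peak Cmax,ss = C₀·R ≈ 5.643 × 1.4599 ≈ 8.238 mg/L.
Peak 8.2 mg/L vs MTC 12 mg/L: below toxic threshold.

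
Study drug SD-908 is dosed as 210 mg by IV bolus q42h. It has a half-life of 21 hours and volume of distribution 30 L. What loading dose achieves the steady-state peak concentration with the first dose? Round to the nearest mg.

f = (1/2)^(42/21) ≈ 0.250000; accumulation ratio R = 1/(1−f) ≈ 1.33333.
Loading dose to hit Cmax,ss on first dose: D_load = D_maint·R ≈ 210 × 1.33333 ≈ 280.00 mg.

280 mg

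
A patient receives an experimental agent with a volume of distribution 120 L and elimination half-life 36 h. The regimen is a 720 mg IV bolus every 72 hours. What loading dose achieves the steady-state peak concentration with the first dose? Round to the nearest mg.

f = (1/2)^(72/36) ≈ 0.250000; accumulation ratio R = 1/(1−f) ≈ 1.33333.
Loading dose to hit Cmax,ss on first dose: D_load = D_maint·R ≈ 720 × 1.33333 ≈ 960.00 mg.

960 mg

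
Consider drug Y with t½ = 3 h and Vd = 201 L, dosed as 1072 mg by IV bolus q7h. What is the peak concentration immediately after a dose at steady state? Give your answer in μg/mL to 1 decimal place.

6.7 μg/mL

τ/t½ = 7/3 ≈ 2.3333, so fraction remaining f = (1/2)^(7/3) ≈ 0.1984.
Accumulation ratio R = 1/(1 − f) ≈ 1/0.8016 ≈ 1.2475.
Each bolus raises the concentration by D/Vd = 1072/201 ≈ 5.333 μg/mL.
Cmax,ss = C₀/(1 − f) ≈ 5.333/0.8016 ≈ 6.653 μg/mL.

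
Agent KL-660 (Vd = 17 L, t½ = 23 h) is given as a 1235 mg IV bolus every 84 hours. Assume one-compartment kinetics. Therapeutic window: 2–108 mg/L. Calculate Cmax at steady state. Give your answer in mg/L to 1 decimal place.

k = ln2/t½ = ln2/23 ≈ 0.030137 h⁻¹; fraction remaining f = e^(−kτ) = e^(−0.030137×84) ≈ 0.0795.
At steady state, accumulation factor R = 1/(1 − e^(−kτ)) ≈ 1.0864.
Each bolus raises the concentration by D/Vd = 1235/17 ≈ 72.647 mg/L.
Steady-state peak Cmax,ss = C₀·R ≈ 72.647 × 1.0864 ≈ 78.924 mg/L.
Peak 78.9 mg/L vs MTC 108 mg/L: below toxic threshold.

78.9 mg/L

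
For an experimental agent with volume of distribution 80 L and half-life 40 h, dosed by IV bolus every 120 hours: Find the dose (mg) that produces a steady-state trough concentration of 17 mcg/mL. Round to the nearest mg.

9520 mg

τ/t½ = 120/40 ≈ 3, so f = (1/2)^(120/40) ≈ 0.125000.
Cmin,ss = (D/Vd)·f/(1−f), so D = Cmin,ss·Vd·(1−f)/f.
D = 17 × 80 × (1−f)/f ≈ 17 × 80 × 7.00000 ≈ 9520.00 mg.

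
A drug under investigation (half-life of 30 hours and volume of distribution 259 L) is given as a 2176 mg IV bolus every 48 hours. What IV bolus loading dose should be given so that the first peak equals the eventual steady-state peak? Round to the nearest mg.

f = (1/2)^(48/30) ≈ 0.329877; accumulation ratio R = 1/(1−f) ≈ 1.49226.
Loading dose to hit Cmax,ss on first dose: D_load = D_maint·R ≈ 2176 × 1.49226 ≈ 3247.16 mg.

3247 mg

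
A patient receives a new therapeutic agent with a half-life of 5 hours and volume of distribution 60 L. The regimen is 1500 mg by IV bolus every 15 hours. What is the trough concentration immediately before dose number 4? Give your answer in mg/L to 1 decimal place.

f = (1/2)^(τ/t½) = (1/2)^(15/5) ≈ 0.1250.
C₀ = D/Vd = 1500/60 ≈ 25.000 mg/L.
Before the 4th dose, 3 doses have been given. Superposition: Cmin = C₀·(f + f² + … + f^3).
≈ 25.000 × (0.1250 + 0.0156 + 0.0020) ≈ 25.000 × 0.1426 ≈ 3.565 mg/L.

3.6 mg/L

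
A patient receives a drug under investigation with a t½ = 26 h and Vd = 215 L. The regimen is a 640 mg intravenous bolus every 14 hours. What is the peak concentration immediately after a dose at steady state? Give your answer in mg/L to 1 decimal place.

τ/t½ = 14/26 ≈ 0.53846, so fraction remaining f = (1/2)^(14/26) ≈ 0.6885.
At steady state, accumulation factor R = 1/(1 − e^(−kτ)) ≈ 3.2103.
Each bolus raises the concentration by D/Vd = 640/215 ≈ 2.977 mg/L.
Steady-state peak Cmax,ss = C₀·R ≈ 2.977 × 3.2103 ≈ 9.557 mg/L.

9.6 mg/L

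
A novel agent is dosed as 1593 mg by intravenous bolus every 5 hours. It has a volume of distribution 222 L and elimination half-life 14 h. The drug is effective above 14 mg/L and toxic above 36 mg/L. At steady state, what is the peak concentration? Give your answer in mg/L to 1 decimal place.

τ/t½ = 5/14 ≈ 0.35714, so fraction remaining f = (1/2)^(5/14) ≈ 0.7807.
Accumulation ratio R = 1/(1 − f) ≈ 1/0.2193 ≈ 4.5600.
Single-dose peak C₀ = D/Vd = 1593/222 ≈ 7.176 mg/L.
Steady-state peak Cmax,ss = C₀·R ≈ 7.176 × 4.5600 ≈ 32.723 mg/L.
Peak 32.7 mg/L vs MTC 36 mg/L: below toxic threshold.

32.7 mg/L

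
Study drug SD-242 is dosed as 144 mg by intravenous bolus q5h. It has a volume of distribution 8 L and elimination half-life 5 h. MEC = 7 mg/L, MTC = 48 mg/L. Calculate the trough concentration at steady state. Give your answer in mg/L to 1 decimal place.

The dosing interval is 1 half-life, so f = 2^(−1) = 0.5.
At steady state, R = 1/(1 − 0.5) = 2/1.
Single-dose peak C₀ = D/Vd = 144/8 = 18 mg/L.
Steady-state peak Cmax,ss = C₀·R = 18 × 2/1 ≈ 36.000 mg/L.
Steady-state trough Cmin,ss = Cmax,ss·f ≈ 36.000 × 0.5 ≈ 18.000 mg/L.
Trough 18.0 mg/L vs MEC 7 mg/L: adequate.

18.0 mg/L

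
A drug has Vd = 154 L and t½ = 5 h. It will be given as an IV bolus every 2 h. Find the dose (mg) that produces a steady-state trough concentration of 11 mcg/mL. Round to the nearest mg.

541 mg

τ/t½ = 2/5 ≈ 0.4, so f = (1/2)^(2/5) ≈ 0.757858.
Cmin,ss = (D/Vd)·f/(1−f), so D = Cmin,ss·Vd·(1−f)/f.
D = 11 × 154 × (1−f)/f ≈ 11 × 154 × 0.31951 ≈ 541.25 mg.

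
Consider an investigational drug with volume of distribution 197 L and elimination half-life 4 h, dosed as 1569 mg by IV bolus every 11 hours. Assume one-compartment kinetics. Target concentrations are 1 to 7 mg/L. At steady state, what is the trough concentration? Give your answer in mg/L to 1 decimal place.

1.4 mg/L

τ/t½ = 11/4 ≈ 2.75, so fraction remaining f = (1/2)^(11/4) ≈ 0.1487.
Each bolus raises the concentration by D/Vd = 1569/197 ≈ 7.964 mg/L.
Steady-state trough Cmin,ss = C₀·f/(1−f) ≈ 7.964 × 0.1487/0.8513 ≈ 1.391 mg/L.
Trough 1.4 mg/L vs MEC 1 mg/L: adequate.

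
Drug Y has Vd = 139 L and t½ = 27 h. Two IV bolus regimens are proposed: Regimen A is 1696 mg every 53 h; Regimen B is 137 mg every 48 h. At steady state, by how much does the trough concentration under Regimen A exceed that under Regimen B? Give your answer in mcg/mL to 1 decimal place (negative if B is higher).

Regimen A: f = (1/2)^(53/27) ≈ 0.2565; Cmin,ss = (1696/139)·f/(1−f) ≈ 4.209 mcg/mL.
Regimen B: f = (1/2)^(48/27) ≈ 0.2916; Cmin,ss = (137/139)·f/(1−f) ≈ 0.406 mcg/mL.
Difference ≈ 4.209 − 0.406 ≈ 3.803 mcg/mL.

3.8 mcg/mL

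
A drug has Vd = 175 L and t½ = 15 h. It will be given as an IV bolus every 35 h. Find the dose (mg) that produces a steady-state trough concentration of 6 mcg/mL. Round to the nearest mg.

4242 mg

τ/t½ = 35/15 ≈ 2.3333, so f = (1/2)^(35/15) ≈ 0.198425.
Cmin,ss = (D/Vd)·f/(1−f), so D = Cmin,ss·Vd·(1−f)/f.
D = 6 × 175 × (1−f)/f ≈ 6 × 175 × 4.03969 ≈ 4241.67 mg.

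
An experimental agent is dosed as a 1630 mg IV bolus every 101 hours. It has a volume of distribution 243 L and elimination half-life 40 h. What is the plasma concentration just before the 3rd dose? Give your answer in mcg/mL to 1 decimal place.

1.4 mcg/mL

f = (1/2)^(τ/t½) = (1/2)^(101/40) ≈ 0.1737.
C₀ = D/Vd = 1630/243 ≈ 6.708 mcg/mL.
Before the 3rd dose, 2 doses have been given. Superposition: Cmin = C₀·(f + f²).
≈ 6.708 × (0.1737 + 0.0302) ≈ 6.708 × 0.2039 ≈ 1.368 mcg/mL.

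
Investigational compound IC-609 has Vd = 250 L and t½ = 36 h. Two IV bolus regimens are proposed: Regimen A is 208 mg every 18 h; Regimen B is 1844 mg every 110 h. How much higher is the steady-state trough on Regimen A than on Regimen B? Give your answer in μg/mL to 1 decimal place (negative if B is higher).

Regimen A: f = (1/2)^(18/36) ≈ 0.7071; Cmin,ss = (208/250)·f/(1−f) ≈ 2.009 μg/mL.
Regimen B: f = (1/2)^(110/36) ≈ 0.1203; Cmin,ss = (1844/250)·f/(1−f) ≈ 1.009 μg/mL.
Difference ≈ 2.009 − 1.009 ≈ 1.000 μg/mL.

1.0 μg/mL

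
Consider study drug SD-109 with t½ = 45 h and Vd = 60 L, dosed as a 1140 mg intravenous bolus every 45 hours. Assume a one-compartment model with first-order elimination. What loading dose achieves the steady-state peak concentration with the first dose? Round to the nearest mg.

2280 mg

f = (1/2)^(45/45) ≈ 0.500000; accumulation ratio R = 1/(1−f) ≈ 2.00000.
Loading dose to hit Cmax,ss on first dose: D_load = D_maint·R ≈ 1140 × 2.00000 ≈ 2280.00 mg.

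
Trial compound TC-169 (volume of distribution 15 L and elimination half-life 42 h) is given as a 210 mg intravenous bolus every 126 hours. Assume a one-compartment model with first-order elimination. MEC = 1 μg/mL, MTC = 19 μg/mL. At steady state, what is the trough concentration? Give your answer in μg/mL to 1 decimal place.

The dosing interval is 3 half-lives, so f = 2^(−3) = 0.125.
At steady state, R = 1/(1 − 0.125) = 8/7.
Single-dose peak C₀ = D/Vd = 210/15 = 14 μg/mL.
Steady-state peak Cmax,ss = C₀·R = 14 × 8/7 ≈ 16.000 μg/mL.
Steady-state trough Cmin,ss = Cmax,ss·f ≈ 16.000 × 0.125 ≈ 2.000 μg/mL.
Trough 2.0 μg/mL vs MEC 1 μg/mL: adequate.

2.0 μg/mL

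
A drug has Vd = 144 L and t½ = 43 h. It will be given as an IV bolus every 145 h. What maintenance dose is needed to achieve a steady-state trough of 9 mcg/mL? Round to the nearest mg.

τ/t½ = 145/43 ≈ 3.3721, so f = (1/2)^(145/43) ≈ 0.096583.
Cmin,ss = (D/Vd)·f/(1−f), so D = Cmin,ss·Vd·(1−f)/f.
D = 9 × 144 × (1−f)/f ≈ 9 × 144 × 9.35379 ≈ 12122.51 mg.

12123 mg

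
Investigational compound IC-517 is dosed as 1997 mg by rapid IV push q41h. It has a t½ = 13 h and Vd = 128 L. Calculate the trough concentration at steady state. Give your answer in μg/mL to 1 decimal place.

k = ln2/t½ = ln2/13 ≈ 0.053319 h⁻¹; fraction remaining f = e^(−kτ) = e^(−0.053319×41) ≈ 0.1124.
Single-dose peak C₀ = D/Vd = 1997/128 ≈ 15.602 μg/mL.
Steady-state trough Cmin,ss = C₀·f/(1−f) ≈ 15.602 × 0.1124/0.8876 ≈ 1.976 μg/mL.

2.0 μg/mL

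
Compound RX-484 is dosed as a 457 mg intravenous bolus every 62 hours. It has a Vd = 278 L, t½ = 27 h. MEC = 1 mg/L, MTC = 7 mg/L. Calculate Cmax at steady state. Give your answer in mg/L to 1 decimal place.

2.1 mg/L

k = ln2/t½ = ln2/27 ≈ 0.025672 h⁻¹; fraction remaining f = e^(−kτ) = e^(−0.025672×62) ≈ 0.2036.
Accumulation ratio R = 1/(1 − f) ≈ 1/0.7964 ≈ 1.2557.
Single-dose peak C₀ = D/Vd = 457/278 ≈ 1.644 mg/L.
Cmax,ss = C₀/(1 − f) ≈ 1.644/0.7964 ≈ 2.064 mg/L.
Peak 2.1 mg/L vs MTC 7 mg/L: below toxic threshold.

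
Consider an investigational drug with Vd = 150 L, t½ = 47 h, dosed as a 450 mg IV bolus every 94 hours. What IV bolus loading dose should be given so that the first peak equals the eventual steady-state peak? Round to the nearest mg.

f = (1/2)^(94/47) ≈ 0.250000; accumulation ratio R = 1/(1−f) ≈ 1.33333.
Loading dose to hit Cmax,ss on first dose: D_load = D_maint·R ≈ 450 × 1.33333 ≈ 600.00 mg.

600 mg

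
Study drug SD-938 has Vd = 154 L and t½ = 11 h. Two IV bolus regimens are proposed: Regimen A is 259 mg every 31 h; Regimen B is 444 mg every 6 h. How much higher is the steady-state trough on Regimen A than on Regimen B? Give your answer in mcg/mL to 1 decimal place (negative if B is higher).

-6.0 mcg/mL

Regimen A: f = (1/2)^(31/11) ≈ 0.1418; Cmin,ss = (259/154)·f/(1−f) ≈ 0.278 mcg/mL.
Regimen B: f = (1/2)^(6/11) ≈ 0.6852; Cmin,ss = (444/154)·f/(1−f) ≈ 6.275 mcg/mL.
Difference ≈ 0.278 − 6.275 ≈ -5.997 mcg/mL.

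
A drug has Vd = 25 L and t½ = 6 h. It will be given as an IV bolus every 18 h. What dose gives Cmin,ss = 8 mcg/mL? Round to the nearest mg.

1400 mg

τ/t½ = 18/6 ≈ 3, so f = (1/2)^(18/6) ≈ 0.125000.
Cmin,ss = (D/Vd)·f/(1−f), so D = Cmin,ss·Vd·(1−f)/f.
D = 8 × 25 × (1−f)/f ≈ 8 × 25 × 7.00000 ≈ 1400.00 mg.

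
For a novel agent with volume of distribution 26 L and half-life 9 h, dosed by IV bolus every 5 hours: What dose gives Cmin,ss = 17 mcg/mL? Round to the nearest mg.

208 mg

τ/t½ = 5/9 ≈ 0.55556, so f = (1/2)^(5/9) ≈ 0.680395.
Cmin,ss = (D/Vd)·f/(1−f), so D = Cmin,ss·Vd·(1−f)/f.
D = 17 × 26 × (1−f)/f ≈ 17 × 26 × 0.46973 ≈ 207.62 mg.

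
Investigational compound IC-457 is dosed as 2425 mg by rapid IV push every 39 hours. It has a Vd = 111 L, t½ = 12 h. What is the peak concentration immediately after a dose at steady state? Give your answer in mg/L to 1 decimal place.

k = ln2/t½ = ln2/12 ≈ 0.057762 h⁻¹; fraction remaining f = e^(−kτ) = e^(−0.057762×39) ≈ 0.1051.
At steady state, accumulation factor R = 1/(1 − e^(−kτ)) ≈ 1.1174.
Each bolus raises the concentration by D/Vd = 2425/111 ≈ 21.847 mg/L.
Steady-state peak Cmax,ss = C₀·R ≈ 21.847 × 1.1174 ≈ 24.412 mg/L.

24.4 mg/L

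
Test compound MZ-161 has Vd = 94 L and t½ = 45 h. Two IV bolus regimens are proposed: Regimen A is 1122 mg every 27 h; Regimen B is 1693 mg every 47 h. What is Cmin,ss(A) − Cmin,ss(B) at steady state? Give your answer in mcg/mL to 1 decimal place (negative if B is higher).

6.2 mcg/mL

Regimen A: f = (1/2)^(27/45) ≈ 0.6598; Cmin,ss = (1122/94)·f/(1−f) ≈ 23.150 mcg/mL.
Regimen B: f = (1/2)^(47/45) ≈ 0.4848; Cmin,ss = (1693/94)·f/(1−f) ≈ 16.948 mcg/mL.
Difference ≈ 23.150 − 16.948 ≈ 6.202 mcg/mL.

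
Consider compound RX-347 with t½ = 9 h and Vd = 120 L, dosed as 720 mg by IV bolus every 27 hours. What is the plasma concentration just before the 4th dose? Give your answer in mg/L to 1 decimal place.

0.9 mg/L

f = (1/2)^(τ/t½) = (1/2)^(27/9) ≈ 0.1250.
C₀ = D/Vd = 720/120 ≈ 6.000 mg/L.
Before the 4th dose, 3 doses have been given. Superposition: Cmin = C₀·(f + f² + … + f^3).
≈ 6.000 × (0.1250 + 0.0156 + 0.0020) ≈ 6.000 × 0.1426 ≈ 0.856 mg/L.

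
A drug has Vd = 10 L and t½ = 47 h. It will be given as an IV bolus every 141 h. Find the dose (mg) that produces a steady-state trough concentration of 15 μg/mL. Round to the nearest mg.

τ/t½ = 141/47 ≈ 3, so f = (1/2)^(141/47) ≈ 0.125000.
Cmin,ss = (D/Vd)·f/(1−f), so D = Cmin,ss·Vd·(1−f)/f.
D = 15 × 10 × (1−f)/f ≈ 15 × 10 × 7.00000 ≈ 1050.00 mg.

1050 mg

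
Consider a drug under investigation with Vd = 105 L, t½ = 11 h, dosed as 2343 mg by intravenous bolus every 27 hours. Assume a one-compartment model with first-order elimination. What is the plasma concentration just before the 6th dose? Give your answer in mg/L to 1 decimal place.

f = (1/2)^(τ/t½) = (1/2)^(27/11) ≈ 0.1824.
C₀ = D/Vd = 2343/105 ≈ 22.314 mg/L.
Before the 6th dose, 5 doses have been given. Superposition: Cmin = C₀·(f + f² + … + f^5).
≈ 22.314 × (0.1824 + 0.0333 + 0.0061 + 0.0011 + 0.0002) ≈ 22.314 × 0.2231 ≈ 4.978 mg/L.

5.0 mg/L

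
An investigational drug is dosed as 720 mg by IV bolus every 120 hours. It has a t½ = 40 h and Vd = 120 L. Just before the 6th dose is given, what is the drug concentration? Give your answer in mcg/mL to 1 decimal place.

0.9 mcg/mL

f = (1/2)^(τ/t½) = (1/2)^(120/40) ≈ 0.1250.
C₀ = D/Vd = 720/120 ≈ 6.000 mcg/mL.
Before the 6th dose, 5 doses have been given. Superposition: Cmin = C₀·(f + f² + … + f^5).
≈ 6.000 × (0.1250 + 0.0156 + 0.0020 + 0.0002 + 0.0000) ≈ 6.000 × 0.1428 ≈ 0.857 mcg/mL.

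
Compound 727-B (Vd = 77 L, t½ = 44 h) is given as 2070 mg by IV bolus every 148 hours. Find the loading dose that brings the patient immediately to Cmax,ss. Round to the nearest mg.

f = (1/2)^(148/44) ≈ 0.097150; accumulation ratio R = 1/(1−f) ≈ 1.10760.
Loading dose to hit Cmax,ss on first dose: D_load = D_maint·R ≈ 2070 × 1.10760 ≈ 2292.73 mg.

2293 mg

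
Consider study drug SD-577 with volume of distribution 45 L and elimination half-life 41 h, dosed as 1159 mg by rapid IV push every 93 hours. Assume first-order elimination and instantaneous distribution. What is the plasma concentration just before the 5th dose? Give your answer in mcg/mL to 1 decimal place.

f = (1/2)^(τ/t½) = (1/2)^(93/41) ≈ 0.2076.
C₀ = D/Vd = 1159/45 ≈ 25.756 mcg/mL.
Before the 5th dose, 4 doses have been given. Superposition: Cmin = C₀·(f + f² + … + f^4).
≈ 25.756 × (0.2076 + 0.0431 + 0.0089 + 0.0019) ≈ 25.756 × 0.2615 ≈ 6.735 mcg/mL.

6.7 mcg/mL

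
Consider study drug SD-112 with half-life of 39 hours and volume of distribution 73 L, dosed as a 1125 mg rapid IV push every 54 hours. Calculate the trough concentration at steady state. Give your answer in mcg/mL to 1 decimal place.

k = ln2/t½ = ln2/39 ≈ 0.017773 h⁻¹; fraction remaining f = e^(−kτ) = e^(−0.017773×54) ≈ 0.3830.
At steady state, accumulation factor R = 1/(1 − e^(−kτ)) ≈ 1.6207.
Each bolus raises the concentration by D/Vd = 1125/73 ≈ 15.411 mcg/mL.
Steady-state peak Cmax,ss = C₀·R ≈ 15.411 × 1.6207 ≈ 24.977 mcg/mL.
One interval later, Cmin,ss = Cmax,ss·e^(−kτ) ≈ 24.977 × 0.3830 ≈ 9.566 mcg/mL.

9.6 mcg/mL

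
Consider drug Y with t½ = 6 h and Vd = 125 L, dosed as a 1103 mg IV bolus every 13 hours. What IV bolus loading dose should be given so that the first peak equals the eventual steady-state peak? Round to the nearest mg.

1419 mg

f = (1/2)^(13/6) ≈ 0.222725; accumulation ratio R = 1/(1−f) ≈ 1.28655.
Loading dose to hit Cmax,ss on first dose: D_load = D_maint·R ≈ 1103 × 1.28655 ≈ 1419.06 mg.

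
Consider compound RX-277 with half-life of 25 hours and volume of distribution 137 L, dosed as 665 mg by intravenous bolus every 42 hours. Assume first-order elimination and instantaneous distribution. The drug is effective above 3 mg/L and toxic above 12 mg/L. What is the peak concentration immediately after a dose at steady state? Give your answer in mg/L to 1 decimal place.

τ/t½ = 42/25 ≈ 1.68, so fraction remaining f = (1/2)^(42/25) ≈ 0.3121.
Accumulation ratio R = 1/(1 − f) ≈ 1/0.6879 ≈ 1.4537.
Each bolus raises the concentration by D/Vd = 665/137 ≈ 4.854 mg/L.
Steady-state peak Cmax,ss = C₀·R ≈ 4.854 × 1.4537 ≈ 7.056 mg/L.
Peak 7.1 mg/L vs MTC 12 mg/L: below toxic threshold.

7.1 mg/L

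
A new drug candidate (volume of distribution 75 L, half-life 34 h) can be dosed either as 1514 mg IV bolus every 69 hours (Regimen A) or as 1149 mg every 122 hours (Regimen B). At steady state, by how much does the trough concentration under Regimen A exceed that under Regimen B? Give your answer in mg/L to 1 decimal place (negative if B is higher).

5.2 mg/L

Regimen A: f = (1/2)^(69/34) ≈ 0.2450; Cmin,ss = (1514/75)·f/(1−f) ≈ 6.551 mg/L.
Regimen B: f = (1/2)^(122/34) ≈ 0.0831; Cmin,ss = (1149/75)·f/(1−f) ≈ 1.388 mg/L.
Difference ≈ 6.551 − 1.388 ≈ 5.163 mg/L.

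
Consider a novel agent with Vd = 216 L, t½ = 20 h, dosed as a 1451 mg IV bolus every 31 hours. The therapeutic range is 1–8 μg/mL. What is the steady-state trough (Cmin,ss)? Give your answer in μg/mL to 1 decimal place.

Over one 31-h interval, 31/20 ≈ 1.55 half-lives elapse, leaving f ≈ 0.3415 of each dose.
Accumulation ratio R = 1/(1 − f) ≈ 1/0.6585 ≈ 1.5186.
Single-dose peak C₀ = D/Vd = 1451/216 ≈ 6.718 μg/mL.
Steady-state peak Cmax,ss = C₀·R ≈ 6.718 × 1.5186 ≈ 10.202 μg/mL.
Steady-state trough Cmin,ss = Cmax,ss·f ≈ 10.202 × 0.3415 ≈ 3.484 μg/mL.
Trough 3.5 μg/mL vs MEC 1 μg/mL: adequate.

3.5 μg/mL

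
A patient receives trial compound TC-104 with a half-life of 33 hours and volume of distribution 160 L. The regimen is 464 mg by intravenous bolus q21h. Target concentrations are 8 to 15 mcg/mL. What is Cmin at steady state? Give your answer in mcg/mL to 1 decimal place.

5.2 mcg/mL

τ/t½ = 21/33 ≈ 0.63636, so fraction remaining f = (1/2)^(21/33) ≈ 0.6433.
Each bolus raises the concentration by D/Vd = 464/160 ≈ 2.900 mcg/mL.
Steady-state trough Cmin,ss = C₀·f/(1−f) ≈ 2.900 × 0.6433/0.3567 ≈ 5.230 mcg/mL.
Trough 5.2 mcg/mL vs MEC 8 mcg/mL: subtherapeutic.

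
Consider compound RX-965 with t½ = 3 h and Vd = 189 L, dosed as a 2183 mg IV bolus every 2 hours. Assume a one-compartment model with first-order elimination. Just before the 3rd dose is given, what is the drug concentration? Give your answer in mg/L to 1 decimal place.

f = (1/2)^(τ/t½) = (1/2)^(2/3) ≈ 0.6300.
C₀ = D/Vd = 2183/189 ≈ 11.550 mg/L.
Before the 3rd dose, 2 doses have been given. Superposition: Cmin = C₀·(f + f²).
≈ 11.550 × (0.6300 + 0.3969) ≈ 11.550 × 1.0269 ≈ 11.861 mg/L.

11.9 mg/L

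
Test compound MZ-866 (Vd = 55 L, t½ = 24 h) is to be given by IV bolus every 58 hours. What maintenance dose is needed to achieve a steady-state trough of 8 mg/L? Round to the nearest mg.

τ/t½ = 58/24 ≈ 2.4167, so f = (1/2)^(58/24) ≈ 0.187288.
Cmin,ss = (D/Vd)·f/(1−f), so D = Cmin,ss·Vd·(1−f)/f.
D = 8 × 55 × (1−f)/f ≈ 8 × 55 × 4.33937 ≈ 1909.32 mg.

1909 mg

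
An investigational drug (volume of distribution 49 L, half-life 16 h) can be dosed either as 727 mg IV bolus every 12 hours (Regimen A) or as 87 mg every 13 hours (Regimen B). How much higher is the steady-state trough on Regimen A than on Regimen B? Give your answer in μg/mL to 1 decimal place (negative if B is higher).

Regimen A: f = (1/2)^(12/16) ≈ 0.5946; Cmin,ss = (727/49)·f/(1−f) ≈ 21.761 μg/mL.
Regimen B: f = (1/2)^(13/16) ≈ 0.5694; Cmin,ss = (87/49)·f/(1−f) ≈ 2.348 μg/mL.
Difference ≈ 21.761 − 2.348 ≈ 19.413 μg/mL.

19.4 μg/mL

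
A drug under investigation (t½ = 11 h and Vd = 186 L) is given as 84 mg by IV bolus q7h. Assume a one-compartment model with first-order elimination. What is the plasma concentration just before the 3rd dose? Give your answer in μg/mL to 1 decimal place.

0.5 μg/mL

f = (1/2)^(τ/t½) = (1/2)^(7/11) ≈ 0.6433.
C₀ = D/Vd = 84/186 ≈ 0.452 μg/mL.
Before the 3rd dose, 2 doses have been given. Superposition: Cmin = C₀·(f + f²).
≈ 0.452 × (0.6433 + 0.4138) ≈ 0.452 × 1.0571 ≈ 0.478 μg/mL.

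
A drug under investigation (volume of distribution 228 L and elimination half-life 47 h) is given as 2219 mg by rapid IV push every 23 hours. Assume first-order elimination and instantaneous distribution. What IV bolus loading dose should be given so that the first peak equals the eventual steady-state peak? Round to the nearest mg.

7714 mg

f = (1/2)^(23/47) ≈ 0.712340; accumulation ratio R = 1/(1−f) ≈ 3.47633.
Loading dose to hit Cmax,ss on first dose: D_load = D_maint·R ≈ 2219 × 3.47633 ≈ 7713.98 mg.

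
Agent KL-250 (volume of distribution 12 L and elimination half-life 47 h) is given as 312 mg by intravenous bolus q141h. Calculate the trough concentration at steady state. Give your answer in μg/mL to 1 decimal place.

The dosing interval is 3 half-lives, so f = 2^(−3) = 0.125.
At steady state, R = 1/(1 − 0.125) = 8/7.
Single-dose peak C₀ = D/Vd = 312/12 = 26 μg/mL.
Steady-state peak Cmax,ss = C₀·R = 26 × 8/7 ≈ 29.714 μg/mL.
Steady-state trough Cmin,ss = Cmax,ss·f ≈ 29.714 × 0.125 ≈ 3.714 μg/mL.

3.7 μg/mL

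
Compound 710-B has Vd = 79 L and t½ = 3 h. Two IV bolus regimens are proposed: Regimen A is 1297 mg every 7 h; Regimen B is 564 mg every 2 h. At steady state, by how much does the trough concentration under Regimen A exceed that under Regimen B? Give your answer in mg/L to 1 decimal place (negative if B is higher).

-8.1 mg/L

Regimen A: f = (1/2)^(7/3) ≈ 0.1984; Cmin,ss = (1297/79)·f/(1−f) ≈ 4.063 mg/L.
Regimen B: f = (1/2)^(2/3) ≈ 0.6300; Cmin,ss = (564/79)·f/(1−f) ≈ 12.156 mg/L.
Difference ≈ 4.063 − 12.156 ≈ -8.093 mg/L.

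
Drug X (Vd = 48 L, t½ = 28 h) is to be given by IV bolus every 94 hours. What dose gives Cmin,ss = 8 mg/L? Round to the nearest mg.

3551 mg

τ/t½ = 94/28 ≈ 3.3571, so f = (1/2)^(94/28) ≈ 0.097589.
Cmin,ss = (D/Vd)·f/(1−f), so D = Cmin,ss·Vd·(1−f)/f.
D = 8 × 48 × (1−f)/f ≈ 8 × 48 × 9.24706 ≈ 3550.87 mg.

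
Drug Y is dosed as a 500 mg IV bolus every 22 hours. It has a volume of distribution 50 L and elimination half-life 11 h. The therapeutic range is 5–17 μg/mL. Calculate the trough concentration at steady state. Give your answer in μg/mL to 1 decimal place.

3.3 μg/mL

τ = 22 h = 2 half-lives, so f = (1/2)^2 = 0.25.
Accumulation ratio R = 1/(1 − f) = 1/0.75 = 4/3.
Single-dose peak C₀ = D/Vd = 500/50 = 10 μg/mL.
Steady-state peak Cmax,ss = C₀·R = 10 × 4/3 ≈ 13.333 μg/mL.
Steady-state trough Cmin,ss = Cmax,ss·f ≈ 13.333 × 0.25 ≈ 3.333 μg/mL.
Trough 3.3 μg/mL vs MEC 5 μg/mL: subtherapeutic.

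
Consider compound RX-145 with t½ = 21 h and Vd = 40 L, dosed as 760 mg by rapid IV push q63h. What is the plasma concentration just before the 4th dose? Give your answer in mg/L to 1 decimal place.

f = (1/2)^(τ/t½) = (1/2)^(63/21) ≈ 0.1250.
C₀ = D/Vd = 760/40 ≈ 19.000 mg/L.
Before the 4th dose, 3 doses have been given. Superposition: Cmin = C₀·(f + f² + … + f^3).
≈ 19.000 × (0.1250 + 0.0156 + 0.0020) ≈ 19.000 × 0.1426 ≈ 2.709 mg/L.

2.7 mg/L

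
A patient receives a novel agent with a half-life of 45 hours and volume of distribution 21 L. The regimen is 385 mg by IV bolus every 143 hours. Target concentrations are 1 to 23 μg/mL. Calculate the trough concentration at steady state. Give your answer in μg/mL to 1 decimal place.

τ/t½ = 143/45 ≈ 3.1778, so fraction remaining f = (1/2)^(143/45) ≈ 0.1105.
At steady state, accumulation factor R = 1/(1 − e^(−kτ)) ≈ 1.1242.
Each bolus raises the concentration by D/Vd = 385/21 ≈ 18.333 μg/mL.
Cmax,ss = C₀/(1 − f) ≈ 18.333/0.8895 ≈ 20.610 μg/mL.
Steady-state trough Cmin,ss = Cmax,ss·f ≈ 20.610 × 0.1105 ≈ 2.277 μg/mL.
Trough 2.3 μg/mL vs MEC 1 μg/mL: adequate.

2.3 μg/mL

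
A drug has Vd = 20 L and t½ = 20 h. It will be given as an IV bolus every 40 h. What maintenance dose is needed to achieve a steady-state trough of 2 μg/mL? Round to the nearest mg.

120 mg

τ/t½ = 40/20 ≈ 2, so f = (1/2)^(40/20) ≈ 0.250000.
Cmin,ss = (D/Vd)·f/(1−f), so D = Cmin,ss·Vd·(1−f)/f.
D = 2 × 20 × (1−f)/f ≈ 2 × 20 × 3.00000 ≈ 120.00 mg.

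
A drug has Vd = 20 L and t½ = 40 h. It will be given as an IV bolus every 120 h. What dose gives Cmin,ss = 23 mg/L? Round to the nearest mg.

τ/t½ = 120/40 ≈ 3, so f = (1/2)^(120/40) ≈ 0.125000.
Cmin,ss = (D/Vd)·f/(1−f), so D = Cmin,ss·Vd·(1−f)/f.
D = 23 × 20 × (1−f)/f ≈ 23 × 20 × 7.00000 ≈ 3220.00 mg.

3220 mg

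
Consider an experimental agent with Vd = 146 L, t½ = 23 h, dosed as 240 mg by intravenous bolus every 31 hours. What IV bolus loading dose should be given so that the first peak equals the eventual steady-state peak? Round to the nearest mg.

395 mg

f = (1/2)^(31/23) ≈ 0.392884; accumulation ratio R = 1/(1−f) ≈ 1.64713.
Loading dose to hit Cmax,ss on first dose: D_load = D_maint·R ≈ 240 × 1.64713 ≈ 395.31 mg.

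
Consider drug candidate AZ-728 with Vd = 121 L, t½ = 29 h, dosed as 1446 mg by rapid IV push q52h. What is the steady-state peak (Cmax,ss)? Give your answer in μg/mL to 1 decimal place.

16.8 μg/mL

τ/t½ = 52/29 ≈ 1.7931, so fraction remaining f = (1/2)^(52/29) ≈ 0.2886.
At steady state, accumulation factor R = 1/(1 − e^(−kτ)) ≈ 1.4057.
Each bolus raises the concentration by D/Vd = 1446/121 ≈ 11.950 μg/mL.
Steady-state peak Cmax,ss = C₀·R ≈ 11.950 × 1.4057 ≈ 16.798 μg/mL.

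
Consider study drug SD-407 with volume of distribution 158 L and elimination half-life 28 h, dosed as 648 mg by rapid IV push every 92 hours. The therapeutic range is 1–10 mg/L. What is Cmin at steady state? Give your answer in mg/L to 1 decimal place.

0.5 mg/L

k = ln2/t½ = ln2/28 ≈ 0.024755 h⁻¹; fraction remaining f = e^(−kτ) = e^(−0.024755×92) ≈ 0.1025.
At steady state, accumulation factor R = 1/(1 − e^(−kτ)) ≈ 1.1142.
Each bolus raises the concentration by D/Vd = 648/158 ≈ 4.101 mg/L.
Steady-state peak Cmax,ss = C₀·R ≈ 4.101 × 1.1142 ≈ 4.569 mg/L.
One interval later, Cmin,ss = Cmax,ss·e^(−kτ) ≈ 4.569 × 0.1025 ≈ 0.468 mg/L.
Trough 0.5 mg/L vs MEC 1 mg/L: subtherapeutic.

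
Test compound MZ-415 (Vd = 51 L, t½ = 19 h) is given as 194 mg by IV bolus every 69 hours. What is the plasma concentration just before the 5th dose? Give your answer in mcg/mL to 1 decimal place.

f = (1/2)^(τ/t½) = (1/2)^(69/19) ≈ 0.0807.
C₀ = D/Vd = 194/51 ≈ 3.804 mcg/mL.
Before the 5th dose, 4 doses have been given. Superposition: Cmin = C₀·(f + f² + … + f^4).
≈ 3.804 × (0.0807 + 0.0065 + 0.0005 + 0.0000) ≈ 3.804 × 0.0877 ≈ 0.334 mcg/mL.

0.3 mcg/mL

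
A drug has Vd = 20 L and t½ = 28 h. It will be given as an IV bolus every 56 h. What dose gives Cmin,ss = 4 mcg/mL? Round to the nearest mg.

τ/t½ = 56/28 ≈ 2, so f = (1/2)^(56/28) ≈ 0.250000.
Cmin,ss = (D/Vd)·f/(1−f), so D = Cmin,ss·Vd·(1−f)/f.
D = 4 × 20 × (1−f)/f ≈ 4 × 20 × 3.00000 ≈ 240.00 mg.

240 mg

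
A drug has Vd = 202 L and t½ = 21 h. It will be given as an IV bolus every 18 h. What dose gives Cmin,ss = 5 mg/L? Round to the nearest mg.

820 mg

τ/t½ = 18/21 ≈ 0.85714, so f = (1/2)^(18/21) ≈ 0.552045.
Cmin,ss = (D/Vd)·f/(1−f), so D = Cmin,ss·Vd·(1−f)/f.
D = 5 × 202 × (1−f)/f ≈ 5 × 202 × 0.81145 ≈ 819.56 mg.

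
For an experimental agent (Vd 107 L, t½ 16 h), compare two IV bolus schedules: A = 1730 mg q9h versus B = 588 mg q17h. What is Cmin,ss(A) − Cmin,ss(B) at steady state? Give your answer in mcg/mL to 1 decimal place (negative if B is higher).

Regimen A: f = (1/2)^(9/16) ≈ 0.6771; Cmin,ss = (1730/107)·f/(1−f) ≈ 33.904 mcg/mL.
Regimen B: f = (1/2)^(17/16) ≈ 0.4788; Cmin,ss = (588/107)·f/(1−f) ≈ 5.048 mcg/mL.
Difference ≈ 33.904 − 5.048 ≈ 28.856 mcg/mL.

28.9 mcg/mL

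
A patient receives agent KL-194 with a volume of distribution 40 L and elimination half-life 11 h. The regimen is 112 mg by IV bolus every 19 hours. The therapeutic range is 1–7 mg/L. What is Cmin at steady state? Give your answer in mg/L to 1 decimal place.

1.2 mg/L

τ/t½ = 19/11 ≈ 1.7273, so fraction remaining f = (1/2)^(19/11) ≈ 0.3020.
At steady state, accumulation factor R = 1/(1 − e^(−kτ)) ≈ 1.4327.
Single-dose peak C₀ = D/Vd = 112/40 ≈ 2.800 mg/L.
Cmax,ss = C₀/(1 − f) ≈ 2.800/0.6980 ≈ 4.011 mg/L.
Steady-state trough Cmin,ss = Cmax,ss·f ≈ 4.011 × 0.3020 ≈ 1.211 mg/L.
Trough 1.2 mg/L vs MEC 1 mg/L: adequate.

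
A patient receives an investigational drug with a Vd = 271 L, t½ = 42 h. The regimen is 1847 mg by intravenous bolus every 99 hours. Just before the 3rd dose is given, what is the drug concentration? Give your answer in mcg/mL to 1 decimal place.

1.6 mcg/mL

f = (1/2)^(τ/t½) = (1/2)^(99/42) ≈ 0.1952.
C₀ = D/Vd = 1847/271 ≈ 6.815 mcg/mL.
Before the 3rd dose, 2 doses have been given. Superposition: Cmin = C₀·(f + f²).
≈ 6.815 × (0.1952 + 0.0381) ≈ 6.815 × 0.2333 ≈ 1.590 mcg/mL.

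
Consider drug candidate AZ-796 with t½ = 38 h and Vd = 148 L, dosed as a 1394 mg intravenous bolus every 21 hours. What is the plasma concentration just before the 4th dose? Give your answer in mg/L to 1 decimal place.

13.8 mg/L

f = (1/2)^(τ/t½) = (1/2)^(21/38) ≈ 0.6818.
C₀ = D/Vd = 1394/148 ≈ 9.419 mg/L.
Before the 4th dose, 3 doses have been given. Superposition: Cmin = C₀·(f + f² + … + f^3).
≈ 9.419 × (0.6818 + 0.4649 + 0.3169) ≈ 9.419 × 1.4636 ≈ 13.786 mg/L.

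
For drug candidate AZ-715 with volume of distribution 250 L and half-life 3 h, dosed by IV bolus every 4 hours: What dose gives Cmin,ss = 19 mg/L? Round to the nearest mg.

7219 mg

τ/t½ = 4/3 ≈ 1.3333, so f = (1/2)^(4/3) ≈ 0.396850.
Cmin,ss = (D/Vd)·f/(1−f), so D = Cmin,ss·Vd·(1−f)/f.
D = 19 × 250 × (1−f)/f ≈ 19 × 250 × 1.51984 ≈ 7219.24 mg.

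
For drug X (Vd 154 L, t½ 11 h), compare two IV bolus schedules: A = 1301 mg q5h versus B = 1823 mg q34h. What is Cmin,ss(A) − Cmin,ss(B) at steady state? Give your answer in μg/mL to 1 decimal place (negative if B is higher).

21.2 μg/mL

Regimen A: f = (1/2)^(5/11) ≈ 0.7297; Cmin,ss = (1301/154)·f/(1−f) ≈ 22.806 μg/mL.
Regimen B: f = (1/2)^(34/11) ≈ 0.1174; Cmin,ss = (1823/154)·f/(1−f) ≈ 1.575 μg/mL.
Difference ≈ 22.806 − 1.575 ≈ 21.231 μg/mL.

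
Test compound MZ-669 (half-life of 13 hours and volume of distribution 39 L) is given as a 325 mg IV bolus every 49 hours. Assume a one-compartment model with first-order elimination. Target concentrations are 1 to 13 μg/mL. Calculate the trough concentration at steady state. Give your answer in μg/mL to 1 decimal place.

τ/t½ = 49/13 ≈ 3.7692, so fraction remaining f = (1/2)^(49/13) ≈ 0.0733.
Accumulation ratio R = 1/(1 − f) ≈ 1/0.9267 ≈ 1.0791.
Each bolus raises the concentration by D/Vd = 325/39 ≈ 8.333 μg/mL.
Steady-state peak Cmax,ss = C₀·R ≈ 8.333 × 1.0791 ≈ 8.992 μg/mL.
One interval later, Cmin,ss = Cmax,ss·e^(−kτ) ≈ 8.992 × 0.0733 ≈ 0.659 μg/mL.
Trough 0.7 μg/mL vs MEC 1 μg/mL: subtherapeutic.

0.7 μg/mL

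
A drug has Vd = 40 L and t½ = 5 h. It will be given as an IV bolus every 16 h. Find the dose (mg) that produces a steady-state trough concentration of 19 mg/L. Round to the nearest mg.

6224 mg

τ/t½ = 16/5 ≈ 3.2, so f = (1/2)^(16/5) ≈ 0.108819.
Cmin,ss = (D/Vd)·f/(1−f), so D = Cmin,ss·Vd·(1−f)/f.
D = 19 × 40 × (1−f)/f ≈ 19 × 40 × 8.18957 ≈ 6224.07 mg.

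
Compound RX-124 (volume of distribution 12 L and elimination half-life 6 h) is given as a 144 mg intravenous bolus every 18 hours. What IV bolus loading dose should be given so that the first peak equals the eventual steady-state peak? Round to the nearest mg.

165 mg

f = (1/2)^(18/6) ≈ 0.125000; accumulation ratio R = 1/(1−f) ≈ 1.14286.
Loading dose to hit Cmax,ss on first dose: D_load = D_maint·R ≈ 144 × 1.14286 ≈ 164.57 mg.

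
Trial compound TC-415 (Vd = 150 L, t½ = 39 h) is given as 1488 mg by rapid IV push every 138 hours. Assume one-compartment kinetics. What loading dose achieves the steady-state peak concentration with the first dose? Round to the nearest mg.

1628 mg

f = (1/2)^(138/39) ≈ 0.086063; accumulation ratio R = 1/(1−f) ≈ 1.09417.
Loading dose to hit Cmax,ss on first dose: D_load = D_maint·R ≈ 1488 × 1.09417 ≈ 1628.12 mg.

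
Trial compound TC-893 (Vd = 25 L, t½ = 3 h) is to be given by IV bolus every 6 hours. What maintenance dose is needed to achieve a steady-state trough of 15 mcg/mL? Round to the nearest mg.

τ/t½ = 6/3 ≈ 2, so f = (1/2)^(6/3) ≈ 0.250000.
Cmin,ss = (D/Vd)·f/(1−f), so D = Cmin,ss·Vd·(1−f)/f.
D = 15 × 25 × (1−f)/f ≈ 15 × 25 × 3.00000 ≈ 1125.00 mg.

1125 mg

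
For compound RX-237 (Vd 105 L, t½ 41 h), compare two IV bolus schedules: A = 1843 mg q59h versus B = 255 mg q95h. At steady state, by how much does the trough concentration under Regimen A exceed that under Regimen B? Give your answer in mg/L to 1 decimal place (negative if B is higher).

Regimen A: f = (1/2)^(59/41) ≈ 0.3688; Cmin,ss = (1843/105)·f/(1−f) ≈ 10.256 mg/L.
Regimen B: f = (1/2)^(95/41) ≈ 0.2007; Cmin,ss = (255/105)·f/(1−f) ≈ 0.610 mg/L.
Difference ≈ 10.256 − 0.610 ≈ 9.646 mg/L.

9.6 mg/L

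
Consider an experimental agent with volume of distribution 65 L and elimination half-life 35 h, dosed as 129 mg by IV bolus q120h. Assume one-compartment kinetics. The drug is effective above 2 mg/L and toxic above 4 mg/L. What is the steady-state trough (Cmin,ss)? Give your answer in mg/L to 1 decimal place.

τ/t½ = 120/35 ≈ 3.4286, so fraction remaining f = (1/2)^(120/35) ≈ 0.0929.
Single-dose peak C₀ = D/Vd = 129/65 ≈ 1.985 mg/L.
Steady-state trough Cmin,ss = C₀·f/(1−f) ≈ 1.985 × 0.0929/0.9071 ≈ 0.203 mg/L.
Trough 0.2 mg/L vs MEC 2 mg/L: subtherapeutic.

0.2 mg/L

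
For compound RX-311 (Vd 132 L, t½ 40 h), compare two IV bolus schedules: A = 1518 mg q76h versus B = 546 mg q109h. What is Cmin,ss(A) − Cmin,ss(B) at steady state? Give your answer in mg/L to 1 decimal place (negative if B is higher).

3.5 mg/L

Regimen A: f = (1/2)^(76/40) ≈ 0.2679; Cmin,ss = (1518/132)·f/(1−f) ≈ 4.208 mg/L.
Regimen B: f = (1/2)^(109/40) ≈ 0.1512; Cmin,ss = (546/132)·f/(1−f) ≈ 0.737 mg/L.
Difference ≈ 4.208 − 0.737 ≈ 3.471 mg/L.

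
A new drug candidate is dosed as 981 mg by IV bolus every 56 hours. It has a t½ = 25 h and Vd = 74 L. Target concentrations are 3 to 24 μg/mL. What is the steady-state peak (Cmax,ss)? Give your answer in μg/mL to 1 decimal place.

16.8 μg/mL

k = ln2/t½ = ln2/25 ≈ 0.027726 h⁻¹; fraction remaining f = e^(−kτ) = e^(−0.027726×56) ≈ 0.2117.
Accumulation ratio R = 1/(1 − f) ≈ 1/0.7883 ≈ 1.2686.
Each bolus raises the concentration by D/Vd = 981/74 ≈ 13.257 μg/mL.
Steady-state peak Cmax,ss = C₀·R ≈ 13.257 × 1.2686 ≈ 16.818 μg/mL.
Peak 16.8 μg/mL vs MTC 24 μg/mL: below toxic threshold.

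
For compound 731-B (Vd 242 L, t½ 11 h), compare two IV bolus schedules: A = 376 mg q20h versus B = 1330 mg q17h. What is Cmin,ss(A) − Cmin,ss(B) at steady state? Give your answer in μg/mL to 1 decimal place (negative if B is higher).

Regimen A: f = (1/2)^(20/11) ≈ 0.2836; Cmin,ss = (376/242)·f/(1−f) ≈ 0.615 μg/mL.
Regimen B: f = (1/2)^(17/11) ≈ 0.3426; Cmin,ss = (1330/242)·f/(1−f) ≈ 2.864 μg/mL.
Difference ≈ 0.615 − 2.864 ≈ -2.249 μg/mL.

-2.2 μg/mL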